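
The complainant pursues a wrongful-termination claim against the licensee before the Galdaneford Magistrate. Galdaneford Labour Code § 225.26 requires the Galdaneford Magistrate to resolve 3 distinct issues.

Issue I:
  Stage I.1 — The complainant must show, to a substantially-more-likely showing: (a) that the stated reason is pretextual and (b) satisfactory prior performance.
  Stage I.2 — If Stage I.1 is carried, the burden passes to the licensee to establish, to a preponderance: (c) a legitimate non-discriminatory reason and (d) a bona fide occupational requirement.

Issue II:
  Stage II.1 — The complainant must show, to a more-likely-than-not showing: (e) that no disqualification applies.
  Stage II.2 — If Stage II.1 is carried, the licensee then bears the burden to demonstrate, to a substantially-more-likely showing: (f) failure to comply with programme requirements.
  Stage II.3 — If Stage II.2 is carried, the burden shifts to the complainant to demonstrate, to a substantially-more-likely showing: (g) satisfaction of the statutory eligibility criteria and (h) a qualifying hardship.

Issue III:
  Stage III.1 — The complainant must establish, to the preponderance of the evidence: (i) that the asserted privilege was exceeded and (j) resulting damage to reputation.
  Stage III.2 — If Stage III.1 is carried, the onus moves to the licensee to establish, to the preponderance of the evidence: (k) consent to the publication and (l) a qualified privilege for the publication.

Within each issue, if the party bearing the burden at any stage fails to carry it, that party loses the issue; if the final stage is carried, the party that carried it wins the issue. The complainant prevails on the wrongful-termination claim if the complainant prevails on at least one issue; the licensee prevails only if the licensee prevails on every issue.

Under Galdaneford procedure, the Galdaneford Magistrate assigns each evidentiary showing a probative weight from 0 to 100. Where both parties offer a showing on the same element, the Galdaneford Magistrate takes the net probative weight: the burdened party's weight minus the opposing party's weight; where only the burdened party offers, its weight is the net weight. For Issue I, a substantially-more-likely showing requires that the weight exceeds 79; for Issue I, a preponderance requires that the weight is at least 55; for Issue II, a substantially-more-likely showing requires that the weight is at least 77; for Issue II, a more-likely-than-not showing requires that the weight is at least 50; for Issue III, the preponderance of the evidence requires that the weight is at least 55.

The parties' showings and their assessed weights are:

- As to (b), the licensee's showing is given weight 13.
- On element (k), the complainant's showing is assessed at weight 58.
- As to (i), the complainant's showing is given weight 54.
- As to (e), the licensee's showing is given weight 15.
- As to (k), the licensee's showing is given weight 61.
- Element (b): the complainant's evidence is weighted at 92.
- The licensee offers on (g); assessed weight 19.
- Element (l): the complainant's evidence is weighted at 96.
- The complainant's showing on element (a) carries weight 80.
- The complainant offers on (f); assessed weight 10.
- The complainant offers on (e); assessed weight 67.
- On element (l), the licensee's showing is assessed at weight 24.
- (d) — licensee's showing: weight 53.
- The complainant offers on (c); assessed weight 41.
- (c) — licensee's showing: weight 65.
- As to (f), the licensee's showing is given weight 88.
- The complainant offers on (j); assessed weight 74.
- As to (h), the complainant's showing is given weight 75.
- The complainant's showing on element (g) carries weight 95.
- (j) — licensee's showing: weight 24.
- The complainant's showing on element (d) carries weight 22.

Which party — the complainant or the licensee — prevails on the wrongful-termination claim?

licensee

— Issue I —
Stage I.1 (complainant, a substantially-more-likely showing, weight exceeds 79): (a) 80 > 79 — meets; (b) net 92−13=79 ≤ 79 — fails.
  Not every element is met, so the complainant fails to carry Stage I.1.
The licensee prevails on this issue.
— Issue II —
Stage II.1 (complainant, a more-likely-than-not showing, weight is at least 50): (e) net 67−15=52 ≥ 50 — meets.
  Stage II.1 carried; the burden shifts to the licensee.
Stage II.2 (licensee, a substantially-more-likely showing, weight is at least 77): (f) net 88−10=78 ≥ 77 — meets.
  Stage II.2 is satisfied; the onus moves to the complainant.
Stage II.3 (complainant, a substantially-more-likely showing, weight is at least 77): (g) net 95−19=76 < 77 — fails; (h) 75 < 77 — fails.
  The complainant does not carry Stage II.3.
The licensee prevails on this issue.
— Issue III —
Stage III.1 — burden on complainant; standard: the preponderance of the evidence (weight is at least 55).
    (i): 54 < 55 [not met]
    (j): 74 − 24 = 50 < 55 [not met]
  Stage III.1 not carried; the complainant fails its burden.
The analysis ends at Stage III.1; the licensee prevails on this issue.
Per-issue: Issue I → licensee; Issue II → licensee; Issue III → licensee. The complainant must prevail on at least one issue; overall, the licensee prevails.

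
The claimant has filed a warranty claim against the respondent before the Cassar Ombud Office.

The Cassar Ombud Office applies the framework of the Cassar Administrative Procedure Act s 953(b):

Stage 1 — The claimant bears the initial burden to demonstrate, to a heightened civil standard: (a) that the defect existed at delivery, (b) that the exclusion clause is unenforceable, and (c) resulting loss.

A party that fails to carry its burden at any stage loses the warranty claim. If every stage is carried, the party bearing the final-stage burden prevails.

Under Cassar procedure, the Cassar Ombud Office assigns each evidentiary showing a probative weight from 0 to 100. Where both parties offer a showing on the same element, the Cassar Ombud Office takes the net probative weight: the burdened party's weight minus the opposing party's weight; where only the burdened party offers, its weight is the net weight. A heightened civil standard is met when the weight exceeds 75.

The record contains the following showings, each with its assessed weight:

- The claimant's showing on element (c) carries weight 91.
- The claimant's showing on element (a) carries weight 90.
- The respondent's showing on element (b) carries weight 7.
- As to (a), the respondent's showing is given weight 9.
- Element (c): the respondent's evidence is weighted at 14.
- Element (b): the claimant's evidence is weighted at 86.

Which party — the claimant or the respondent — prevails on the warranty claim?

claimant

Stage 1 — burden on claimant; standard: a heightened civil standard (weight exceeds 75).
    (a): 90 − 9 = 81 > 75 [met]
    (b): 86 − 7 = 79 > 75 [met]
    (c): 91 − 14 = 77 > 75 [met]
  All elements met at the final stage.
All stages carried — the claimant prevails.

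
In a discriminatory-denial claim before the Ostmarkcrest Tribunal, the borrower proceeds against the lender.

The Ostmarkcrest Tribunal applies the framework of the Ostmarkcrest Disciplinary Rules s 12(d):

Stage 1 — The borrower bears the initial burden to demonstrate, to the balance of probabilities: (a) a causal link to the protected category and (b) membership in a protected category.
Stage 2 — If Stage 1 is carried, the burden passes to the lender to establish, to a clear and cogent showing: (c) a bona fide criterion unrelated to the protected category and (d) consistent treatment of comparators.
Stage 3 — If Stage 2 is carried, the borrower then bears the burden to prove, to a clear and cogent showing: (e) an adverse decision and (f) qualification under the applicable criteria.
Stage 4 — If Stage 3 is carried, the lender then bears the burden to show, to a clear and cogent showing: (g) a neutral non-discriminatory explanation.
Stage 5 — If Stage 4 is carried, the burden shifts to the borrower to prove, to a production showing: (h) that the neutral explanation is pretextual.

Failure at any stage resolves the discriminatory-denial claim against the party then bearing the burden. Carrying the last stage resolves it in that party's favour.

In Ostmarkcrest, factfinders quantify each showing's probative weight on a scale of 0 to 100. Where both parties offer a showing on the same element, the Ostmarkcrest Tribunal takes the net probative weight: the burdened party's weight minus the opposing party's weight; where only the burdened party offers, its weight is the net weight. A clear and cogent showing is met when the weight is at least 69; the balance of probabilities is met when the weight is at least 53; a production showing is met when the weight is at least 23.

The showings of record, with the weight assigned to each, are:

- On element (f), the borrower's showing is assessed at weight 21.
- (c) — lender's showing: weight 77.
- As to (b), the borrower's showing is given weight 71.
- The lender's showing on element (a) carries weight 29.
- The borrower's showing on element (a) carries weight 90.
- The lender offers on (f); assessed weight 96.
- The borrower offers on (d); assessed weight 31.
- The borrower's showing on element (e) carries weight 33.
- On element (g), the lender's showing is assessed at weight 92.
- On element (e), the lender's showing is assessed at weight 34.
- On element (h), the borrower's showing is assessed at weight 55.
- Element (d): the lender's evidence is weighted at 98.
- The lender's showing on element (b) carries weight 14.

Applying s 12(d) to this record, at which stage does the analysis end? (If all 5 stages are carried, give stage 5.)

stage 2

At Stage 1 the borrower must meet the balance of probabilities (weight is at least 53): on (a) the weight is 90 less the opposing 29 gives net 61, ≥ 53, so (a) meets the standard; on (b) the weight is 71 less the opposing 14 gives net 57, ≥ 53, so (b) meets the standard.
  Stage 1 carried; the burden shifts to the lender.
At Stage 2 the lender must meet a clear and cogent showing (weight is at least 69): on (c) the weight is 77, ≥ 69, so (c) meets the standard; on (d) the weight is 98 less the opposing 31 gives net 67, < 69, so (d) does not meet the standard.
  The lender does not carry Stage 2.
The borrower prevails.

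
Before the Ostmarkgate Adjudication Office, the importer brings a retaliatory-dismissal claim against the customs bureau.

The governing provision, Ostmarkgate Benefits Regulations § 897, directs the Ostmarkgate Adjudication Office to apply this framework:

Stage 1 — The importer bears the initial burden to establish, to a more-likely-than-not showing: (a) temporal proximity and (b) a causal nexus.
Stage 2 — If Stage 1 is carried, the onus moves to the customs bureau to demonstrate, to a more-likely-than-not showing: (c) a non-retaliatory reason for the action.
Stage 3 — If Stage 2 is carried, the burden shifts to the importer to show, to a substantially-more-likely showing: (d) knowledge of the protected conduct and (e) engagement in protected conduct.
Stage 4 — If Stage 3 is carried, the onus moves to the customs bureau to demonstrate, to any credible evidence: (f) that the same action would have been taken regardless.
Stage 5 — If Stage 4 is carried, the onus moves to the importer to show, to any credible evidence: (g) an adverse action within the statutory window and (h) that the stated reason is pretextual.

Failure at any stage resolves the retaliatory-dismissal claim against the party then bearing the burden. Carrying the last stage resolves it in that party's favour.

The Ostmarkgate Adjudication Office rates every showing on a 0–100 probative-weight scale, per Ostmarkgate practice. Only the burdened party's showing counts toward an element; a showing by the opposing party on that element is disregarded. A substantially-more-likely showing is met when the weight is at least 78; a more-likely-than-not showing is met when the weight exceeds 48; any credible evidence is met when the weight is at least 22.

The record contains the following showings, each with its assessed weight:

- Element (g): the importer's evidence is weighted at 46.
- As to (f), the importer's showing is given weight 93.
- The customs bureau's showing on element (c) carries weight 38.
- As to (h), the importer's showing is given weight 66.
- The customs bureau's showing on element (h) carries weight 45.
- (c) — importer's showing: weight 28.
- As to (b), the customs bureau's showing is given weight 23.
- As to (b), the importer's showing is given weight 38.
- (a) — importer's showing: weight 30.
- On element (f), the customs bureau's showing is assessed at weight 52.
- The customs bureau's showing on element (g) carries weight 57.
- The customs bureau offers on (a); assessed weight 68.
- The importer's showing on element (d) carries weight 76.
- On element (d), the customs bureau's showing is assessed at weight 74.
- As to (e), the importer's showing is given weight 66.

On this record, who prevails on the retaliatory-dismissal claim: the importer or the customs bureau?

customs bureau

Stage 1 (importer, a more-likely-than-not showing, weight exceeds 48): (a) 30 (customs bureau's 68 disregarded) ≤ 48 — fails; (b) 38 (customs bureau's 23 disregarded) ≤ 48 — fails.
  The importer does not carry Stage 1.
The customs bureau prevails.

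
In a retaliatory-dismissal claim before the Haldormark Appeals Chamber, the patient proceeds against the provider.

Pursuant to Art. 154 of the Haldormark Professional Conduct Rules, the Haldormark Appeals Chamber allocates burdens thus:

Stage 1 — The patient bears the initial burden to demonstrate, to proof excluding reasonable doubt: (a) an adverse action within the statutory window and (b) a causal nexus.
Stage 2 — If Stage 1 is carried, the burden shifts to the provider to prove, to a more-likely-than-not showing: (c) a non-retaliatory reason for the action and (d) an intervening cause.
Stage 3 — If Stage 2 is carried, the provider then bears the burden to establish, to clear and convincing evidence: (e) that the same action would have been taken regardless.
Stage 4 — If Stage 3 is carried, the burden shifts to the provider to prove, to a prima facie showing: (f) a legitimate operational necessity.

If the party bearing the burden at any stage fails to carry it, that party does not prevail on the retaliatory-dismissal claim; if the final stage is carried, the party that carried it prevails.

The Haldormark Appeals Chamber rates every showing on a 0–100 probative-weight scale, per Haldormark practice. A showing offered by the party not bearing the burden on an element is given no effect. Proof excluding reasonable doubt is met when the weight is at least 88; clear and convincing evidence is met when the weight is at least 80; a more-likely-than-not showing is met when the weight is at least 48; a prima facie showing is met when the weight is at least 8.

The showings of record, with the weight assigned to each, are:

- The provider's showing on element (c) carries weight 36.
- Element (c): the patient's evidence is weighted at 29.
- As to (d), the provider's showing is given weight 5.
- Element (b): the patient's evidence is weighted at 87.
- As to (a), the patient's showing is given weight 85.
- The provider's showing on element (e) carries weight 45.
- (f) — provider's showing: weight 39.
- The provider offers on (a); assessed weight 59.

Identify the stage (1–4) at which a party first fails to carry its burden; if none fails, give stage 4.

Stage 1 — burden on patient; standard: proof excluding reasonable doubt (weight is at least 88).
    (a): 85 (provider's 59 disregarded) < 88 [not met]
    (b): 87 < 88 [not met]
  Stage 1 not carried; the patient fails its burden.
The analysis ends at Stage 1; the provider prevails.

stage 1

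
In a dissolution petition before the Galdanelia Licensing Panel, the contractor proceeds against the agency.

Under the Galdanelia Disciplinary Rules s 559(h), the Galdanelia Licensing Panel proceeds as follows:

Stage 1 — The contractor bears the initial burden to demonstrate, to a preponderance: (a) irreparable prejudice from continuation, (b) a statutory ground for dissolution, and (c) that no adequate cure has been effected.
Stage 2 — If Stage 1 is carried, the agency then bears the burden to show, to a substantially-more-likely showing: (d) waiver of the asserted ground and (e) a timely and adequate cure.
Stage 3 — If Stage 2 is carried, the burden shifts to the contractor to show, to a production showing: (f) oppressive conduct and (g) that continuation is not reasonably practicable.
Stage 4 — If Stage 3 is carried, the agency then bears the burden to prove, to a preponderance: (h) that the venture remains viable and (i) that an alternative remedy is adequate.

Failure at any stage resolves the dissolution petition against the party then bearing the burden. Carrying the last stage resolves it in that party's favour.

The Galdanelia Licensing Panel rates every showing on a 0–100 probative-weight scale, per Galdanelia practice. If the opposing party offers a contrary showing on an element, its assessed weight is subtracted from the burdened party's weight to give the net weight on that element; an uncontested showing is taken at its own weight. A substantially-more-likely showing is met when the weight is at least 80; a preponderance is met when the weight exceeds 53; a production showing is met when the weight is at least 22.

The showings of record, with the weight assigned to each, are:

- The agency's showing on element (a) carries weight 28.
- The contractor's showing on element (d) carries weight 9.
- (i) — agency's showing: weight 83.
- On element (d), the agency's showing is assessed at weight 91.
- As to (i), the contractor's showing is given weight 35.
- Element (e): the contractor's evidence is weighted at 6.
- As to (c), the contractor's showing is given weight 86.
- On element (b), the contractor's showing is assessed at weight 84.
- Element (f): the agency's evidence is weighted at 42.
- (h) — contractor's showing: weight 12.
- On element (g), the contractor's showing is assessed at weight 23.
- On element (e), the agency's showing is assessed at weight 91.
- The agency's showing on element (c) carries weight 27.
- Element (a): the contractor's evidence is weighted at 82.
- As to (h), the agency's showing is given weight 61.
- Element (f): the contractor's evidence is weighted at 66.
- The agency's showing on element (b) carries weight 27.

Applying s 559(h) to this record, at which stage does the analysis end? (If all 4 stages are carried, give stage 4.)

stage 4

At Stage 1 the contractor must meet a preponderance (weight exceeds 53): on (a) the weight is 82 less the opposing 28 gives net 54, which does exceed 53, so (a) meets the standard; on (b) the weight is 84 less the opposing 27 gives net 57, which does exceed 53, so (b) meets the standard; on (c) the weight is 86 less the opposing 27 gives net 59, > 53, so (c) meets the standard.
  Stage 1 carried; the burden shifts to the agency.
At Stage 2 the agency must meet a substantially-more-likely showing (weight is at least 80): on (d) the weight is 91 less the opposing 9 gives net 82, ≥ 80, so (d) meets the standard; on (e) the weight is 91 less the opposing 6 gives net 85, which does reach 80, so (e) meets the standard.
  Stage 2 carried; the burden shifts to the contractor.
At Stage 3 the contractor must meet a production showing (weight is at least 22): on (f) the weight is 66 less the opposing 42 gives net 24, which does reach 22, so (f) meets the standard; on (g) the weight is 23, ≥ 22, so (g) meets the standard.
  Stage 3 is satisfied; the onus moves to the agency.
At Stage 4 the agency must meet a preponderance (weight exceeds 53): on (h) the weight is 61 less the opposing 12 gives net 49, which does not exceed 53, so (h) does not meet the standard; on (i) the weight is 83 less the opposing 35 gives net 48, ≤ 53, so (i) does not meet the standard.
  The agency does not carry Stage 4.
The analysis ends at Stage 4; the contractor prevails.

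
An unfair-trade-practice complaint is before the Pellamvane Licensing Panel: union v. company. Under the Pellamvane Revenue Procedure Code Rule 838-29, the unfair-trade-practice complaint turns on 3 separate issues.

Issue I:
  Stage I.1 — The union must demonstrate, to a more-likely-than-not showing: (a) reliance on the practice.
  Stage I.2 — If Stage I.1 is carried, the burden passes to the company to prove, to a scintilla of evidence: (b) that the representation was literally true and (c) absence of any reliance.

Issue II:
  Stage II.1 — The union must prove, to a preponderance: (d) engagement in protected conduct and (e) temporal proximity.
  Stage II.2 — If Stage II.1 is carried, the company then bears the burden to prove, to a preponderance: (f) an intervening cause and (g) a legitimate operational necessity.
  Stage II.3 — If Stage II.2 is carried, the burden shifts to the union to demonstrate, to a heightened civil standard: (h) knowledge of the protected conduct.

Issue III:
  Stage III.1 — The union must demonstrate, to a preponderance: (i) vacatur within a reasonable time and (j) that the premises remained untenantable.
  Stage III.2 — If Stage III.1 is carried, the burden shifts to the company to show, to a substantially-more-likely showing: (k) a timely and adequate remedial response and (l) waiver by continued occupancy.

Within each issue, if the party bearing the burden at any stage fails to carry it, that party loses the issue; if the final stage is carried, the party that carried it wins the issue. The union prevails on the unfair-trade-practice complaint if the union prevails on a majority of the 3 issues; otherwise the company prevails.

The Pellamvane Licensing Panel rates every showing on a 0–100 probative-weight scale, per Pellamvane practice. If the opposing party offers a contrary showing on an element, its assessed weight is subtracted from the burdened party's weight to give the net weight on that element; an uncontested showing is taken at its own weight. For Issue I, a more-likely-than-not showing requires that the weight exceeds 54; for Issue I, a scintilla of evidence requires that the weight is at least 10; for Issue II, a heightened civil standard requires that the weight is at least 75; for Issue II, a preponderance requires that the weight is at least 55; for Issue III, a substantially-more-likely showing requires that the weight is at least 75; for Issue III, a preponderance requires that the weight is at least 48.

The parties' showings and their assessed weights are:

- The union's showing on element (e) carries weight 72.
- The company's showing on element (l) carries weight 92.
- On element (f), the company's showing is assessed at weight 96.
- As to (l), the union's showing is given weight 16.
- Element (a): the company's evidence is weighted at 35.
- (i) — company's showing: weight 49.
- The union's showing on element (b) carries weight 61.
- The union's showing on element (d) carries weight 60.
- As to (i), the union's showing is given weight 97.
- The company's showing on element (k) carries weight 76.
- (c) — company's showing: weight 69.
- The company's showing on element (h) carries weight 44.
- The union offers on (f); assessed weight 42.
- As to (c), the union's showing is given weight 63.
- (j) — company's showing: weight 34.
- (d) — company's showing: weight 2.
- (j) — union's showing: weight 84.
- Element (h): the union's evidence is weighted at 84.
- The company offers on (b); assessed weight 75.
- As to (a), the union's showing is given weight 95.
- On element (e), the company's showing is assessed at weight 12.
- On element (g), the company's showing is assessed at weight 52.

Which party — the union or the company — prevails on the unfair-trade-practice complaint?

— Issue I —
At Stage I.1 the union must meet a more-likely-than-not showing (weight exceeds 54): on (a) the weight is 95 less the opposing 35 gives net 60, > 54, so (a) meets the standard.
  Stage I.1 is satisfied; the onus moves to the company.
At Stage I.2 the company must meet a scintilla of evidence (weight is at least 10): on (b) the weight is 75 less the opposing 61 gives net 14, ≥ 10, so (b) meets the standard; on (c) the weight is 69 less the opposing 63 gives net 6, which does not reach 10, so (c) does not meet the standard.
  Stage I.2 not carried; the company fails its burden.
The union prevails on this issue.
— Issue II —
Stage II.1 (union, a preponderance, weight is at least 55): (d) net 60−2=58 ≥ 55 — meets; (e) net 72−12=60 ≥ 55 — meets.
  The union carries Stage II.1; the company now bears the burden.
Stage II.2 (company, a preponderance, weight is at least 55): (f) net 96−42=54 < 55 — fails; (g) 52 < 55 — fails.
  The company does not carry Stage II.2.
The analysis ends at Stage II.2; the union prevails on this issue.
— Issue III —
At Stage III.1 the union must meet a preponderance (weight is at least 48): on (i) the weight is 97 less the opposing 49 gives net 48, ≥ 48, so (i) meets the standard; on (j) the weight is 84 less the opposing 34 gives net 50, which does reach 48, so (j) meets the standard.
  Stage III.1 is satisfied; the onus moves to the company.
At Stage III.2 the company must meet a substantially-more-likely showing (weight is at least 75): on (k) the weight is 76, ≥ 75, so (k) meets the standard; on (l) the weight is 92 less the opposing 16 gives net 76, which does reach 75, so (l) meets the standard.
  The company carries the last stage.
With every stage satisfied, the company prevails on this issue.
Per-issue: Issue I → union; Issue II → union; Issue III → company. The union must prevail on a majority of issues; overall, the union prevails.

union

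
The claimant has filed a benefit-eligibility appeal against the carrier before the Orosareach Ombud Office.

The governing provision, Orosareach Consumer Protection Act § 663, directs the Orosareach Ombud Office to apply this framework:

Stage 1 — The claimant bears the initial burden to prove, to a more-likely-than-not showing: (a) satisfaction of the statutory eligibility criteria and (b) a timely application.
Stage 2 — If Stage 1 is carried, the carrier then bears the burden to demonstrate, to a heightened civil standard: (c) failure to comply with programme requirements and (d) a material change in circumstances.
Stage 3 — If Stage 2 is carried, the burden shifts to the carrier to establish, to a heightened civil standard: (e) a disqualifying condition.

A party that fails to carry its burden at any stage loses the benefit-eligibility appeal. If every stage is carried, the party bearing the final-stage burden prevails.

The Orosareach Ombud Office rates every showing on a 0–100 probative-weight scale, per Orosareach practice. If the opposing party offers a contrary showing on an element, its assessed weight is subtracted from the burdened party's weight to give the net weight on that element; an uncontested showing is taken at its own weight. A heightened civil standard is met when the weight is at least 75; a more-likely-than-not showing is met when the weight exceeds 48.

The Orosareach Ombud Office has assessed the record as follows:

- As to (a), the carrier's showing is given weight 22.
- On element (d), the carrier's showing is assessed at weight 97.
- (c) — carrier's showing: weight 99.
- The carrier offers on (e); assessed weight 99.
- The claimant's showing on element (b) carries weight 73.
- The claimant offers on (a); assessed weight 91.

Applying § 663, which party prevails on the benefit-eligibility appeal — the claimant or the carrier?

Stage 1 — burden on claimant; standard: a more-likely-than-not showing (weight exceeds 48).
    (a): 91 − 22 = 69 > 48 [met]
    (b): 73 > 48 [met]
  All elements met. The burden passes to the carrier.
Stage 2 — burden on carrier; standard: a heightened civil standard (weight is at least 75).
    (c): 99 ≥ 75 [met]
    (d): 97 ≥ 75 [met]
  Stage 2 carried; the burden remains with the carrier.
Stage 3 — burden on carrier; standard: a heightened civil standard (weight is at least 75).
    (e): 99 ≥ 75 [met]
  All elements met at the final stage.
All stages carried — the carrier prevails.

carrier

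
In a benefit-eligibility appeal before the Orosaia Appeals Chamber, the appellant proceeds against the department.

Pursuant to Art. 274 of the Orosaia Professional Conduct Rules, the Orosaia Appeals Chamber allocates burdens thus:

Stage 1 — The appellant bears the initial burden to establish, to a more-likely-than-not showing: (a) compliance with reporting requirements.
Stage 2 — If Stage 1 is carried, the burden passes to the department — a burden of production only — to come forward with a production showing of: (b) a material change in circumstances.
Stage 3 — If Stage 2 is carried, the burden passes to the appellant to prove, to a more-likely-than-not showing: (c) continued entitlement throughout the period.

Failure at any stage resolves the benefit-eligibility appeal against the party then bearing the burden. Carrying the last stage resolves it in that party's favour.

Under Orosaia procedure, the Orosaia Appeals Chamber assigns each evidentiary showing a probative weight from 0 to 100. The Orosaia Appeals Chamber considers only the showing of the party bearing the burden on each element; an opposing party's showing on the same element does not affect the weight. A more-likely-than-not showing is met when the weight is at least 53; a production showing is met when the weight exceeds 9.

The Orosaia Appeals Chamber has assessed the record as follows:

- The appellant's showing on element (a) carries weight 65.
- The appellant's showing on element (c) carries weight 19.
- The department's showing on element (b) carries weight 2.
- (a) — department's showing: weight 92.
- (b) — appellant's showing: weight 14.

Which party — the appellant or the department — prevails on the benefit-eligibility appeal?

Stage 1 — burden on appellant; standard: a more-likely-than-not showing (weight is at least 53).
    (a): 65 (department's 92 disregarded) ≥ 53 [met]
  All elements met. The burden passes to the department.
Stage 2 — burden on department; standard: a production showing (weight exceeds 9).
    (b): 2 (appellant's 14 disregarded) ≤ 9 [not met]
  Not every element is met, so the department fails to carry Stage 2.
The appellant prevails.

appellant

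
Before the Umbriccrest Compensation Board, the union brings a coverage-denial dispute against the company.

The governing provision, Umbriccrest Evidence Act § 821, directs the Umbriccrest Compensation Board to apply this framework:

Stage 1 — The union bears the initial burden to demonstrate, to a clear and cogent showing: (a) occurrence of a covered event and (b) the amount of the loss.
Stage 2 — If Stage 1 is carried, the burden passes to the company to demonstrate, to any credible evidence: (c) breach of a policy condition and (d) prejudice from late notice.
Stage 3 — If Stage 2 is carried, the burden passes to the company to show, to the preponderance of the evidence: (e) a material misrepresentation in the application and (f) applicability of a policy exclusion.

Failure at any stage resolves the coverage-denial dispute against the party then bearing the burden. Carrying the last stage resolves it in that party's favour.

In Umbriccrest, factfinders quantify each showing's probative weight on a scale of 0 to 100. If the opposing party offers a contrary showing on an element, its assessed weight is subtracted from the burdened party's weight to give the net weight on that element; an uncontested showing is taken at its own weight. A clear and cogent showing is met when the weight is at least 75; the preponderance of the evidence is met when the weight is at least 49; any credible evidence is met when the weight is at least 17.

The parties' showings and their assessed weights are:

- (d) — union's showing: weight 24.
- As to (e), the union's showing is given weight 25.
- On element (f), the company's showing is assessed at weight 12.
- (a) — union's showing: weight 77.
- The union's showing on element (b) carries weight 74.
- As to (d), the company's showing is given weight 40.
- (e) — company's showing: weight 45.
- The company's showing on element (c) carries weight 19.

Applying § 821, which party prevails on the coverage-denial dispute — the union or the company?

company

Stage 1 — burden on union; standard: a clear and cogent showing (weight is at least 75).
    (a): 77 ≥ 75 [met]
    (b): 74 < 75 [not met]
  Stage 1 not carried; the union fails its burden.
So the company prevails.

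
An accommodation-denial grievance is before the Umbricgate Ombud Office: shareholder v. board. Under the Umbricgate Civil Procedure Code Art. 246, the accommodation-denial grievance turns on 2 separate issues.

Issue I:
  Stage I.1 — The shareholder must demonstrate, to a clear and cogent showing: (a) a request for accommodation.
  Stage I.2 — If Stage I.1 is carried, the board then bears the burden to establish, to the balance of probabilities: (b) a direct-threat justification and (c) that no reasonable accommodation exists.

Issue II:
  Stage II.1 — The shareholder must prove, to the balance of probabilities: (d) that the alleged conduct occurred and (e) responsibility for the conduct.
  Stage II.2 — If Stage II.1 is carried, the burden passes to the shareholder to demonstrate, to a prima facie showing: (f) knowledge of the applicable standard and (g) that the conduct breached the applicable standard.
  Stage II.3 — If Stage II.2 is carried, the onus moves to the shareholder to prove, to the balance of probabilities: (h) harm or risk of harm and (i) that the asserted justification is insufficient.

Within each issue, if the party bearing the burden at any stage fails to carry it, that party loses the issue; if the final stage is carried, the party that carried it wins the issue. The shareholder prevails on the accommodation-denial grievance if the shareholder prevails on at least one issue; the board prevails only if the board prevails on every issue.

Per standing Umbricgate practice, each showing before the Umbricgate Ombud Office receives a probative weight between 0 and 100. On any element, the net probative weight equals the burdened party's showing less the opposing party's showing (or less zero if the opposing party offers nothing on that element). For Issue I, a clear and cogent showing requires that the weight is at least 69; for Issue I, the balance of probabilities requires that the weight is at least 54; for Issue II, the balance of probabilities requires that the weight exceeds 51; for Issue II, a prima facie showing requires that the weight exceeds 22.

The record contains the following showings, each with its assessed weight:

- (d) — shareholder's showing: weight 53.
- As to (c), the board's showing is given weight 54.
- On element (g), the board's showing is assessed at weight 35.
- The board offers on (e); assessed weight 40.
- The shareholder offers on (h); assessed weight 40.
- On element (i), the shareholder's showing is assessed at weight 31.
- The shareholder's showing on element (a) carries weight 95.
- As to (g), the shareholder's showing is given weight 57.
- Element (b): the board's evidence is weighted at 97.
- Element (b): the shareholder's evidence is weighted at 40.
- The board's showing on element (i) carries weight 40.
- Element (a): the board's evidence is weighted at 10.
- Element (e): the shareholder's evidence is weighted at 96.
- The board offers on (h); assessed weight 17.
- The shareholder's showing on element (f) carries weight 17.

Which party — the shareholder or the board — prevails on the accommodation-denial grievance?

board

— Issue I —
Stage I.1 — burden on shareholder; standard: a clear and cogent showing (weight is at least 69).
    (a): 95 − 10 = 85 ≥ 69 [met]
  Stage I.1 carried; the burden shifts to the board.
Stage I.2 — burden on board; standard: the balance of probabilities (weight is at least 54).
    (b): 97 − 40 = 57 ≥ 54 [met]
    (c): 54 ≥ 54 [met]
  The board carries the last stage.
With every stage satisfied, the board prevails on this issue.
— Issue II —
Stage II.1 — burden on shareholder; standard: the balance of probabilities (weight exceeds 51).
    (d): 53 > 51 [met]
    (e): 96 − 40 = 56 > 51 [met]
  Stage II.1 is satisfied; the shareholder continues to bear the burden.
Stage II.2 — burden on shareholder; standard: a prima facie showing (weight exceeds 22).
    (f): 17 ≤ 22 [not met]
    (g): 57 − 35 = 22 ≤ 22 [not met]
  The shareholder does not carry Stage II.2.
The board prevails on this issue.
Per-issue: Issue I → board; Issue II → board. The shareholder must prevail on at least one issue; overall, the board prevails.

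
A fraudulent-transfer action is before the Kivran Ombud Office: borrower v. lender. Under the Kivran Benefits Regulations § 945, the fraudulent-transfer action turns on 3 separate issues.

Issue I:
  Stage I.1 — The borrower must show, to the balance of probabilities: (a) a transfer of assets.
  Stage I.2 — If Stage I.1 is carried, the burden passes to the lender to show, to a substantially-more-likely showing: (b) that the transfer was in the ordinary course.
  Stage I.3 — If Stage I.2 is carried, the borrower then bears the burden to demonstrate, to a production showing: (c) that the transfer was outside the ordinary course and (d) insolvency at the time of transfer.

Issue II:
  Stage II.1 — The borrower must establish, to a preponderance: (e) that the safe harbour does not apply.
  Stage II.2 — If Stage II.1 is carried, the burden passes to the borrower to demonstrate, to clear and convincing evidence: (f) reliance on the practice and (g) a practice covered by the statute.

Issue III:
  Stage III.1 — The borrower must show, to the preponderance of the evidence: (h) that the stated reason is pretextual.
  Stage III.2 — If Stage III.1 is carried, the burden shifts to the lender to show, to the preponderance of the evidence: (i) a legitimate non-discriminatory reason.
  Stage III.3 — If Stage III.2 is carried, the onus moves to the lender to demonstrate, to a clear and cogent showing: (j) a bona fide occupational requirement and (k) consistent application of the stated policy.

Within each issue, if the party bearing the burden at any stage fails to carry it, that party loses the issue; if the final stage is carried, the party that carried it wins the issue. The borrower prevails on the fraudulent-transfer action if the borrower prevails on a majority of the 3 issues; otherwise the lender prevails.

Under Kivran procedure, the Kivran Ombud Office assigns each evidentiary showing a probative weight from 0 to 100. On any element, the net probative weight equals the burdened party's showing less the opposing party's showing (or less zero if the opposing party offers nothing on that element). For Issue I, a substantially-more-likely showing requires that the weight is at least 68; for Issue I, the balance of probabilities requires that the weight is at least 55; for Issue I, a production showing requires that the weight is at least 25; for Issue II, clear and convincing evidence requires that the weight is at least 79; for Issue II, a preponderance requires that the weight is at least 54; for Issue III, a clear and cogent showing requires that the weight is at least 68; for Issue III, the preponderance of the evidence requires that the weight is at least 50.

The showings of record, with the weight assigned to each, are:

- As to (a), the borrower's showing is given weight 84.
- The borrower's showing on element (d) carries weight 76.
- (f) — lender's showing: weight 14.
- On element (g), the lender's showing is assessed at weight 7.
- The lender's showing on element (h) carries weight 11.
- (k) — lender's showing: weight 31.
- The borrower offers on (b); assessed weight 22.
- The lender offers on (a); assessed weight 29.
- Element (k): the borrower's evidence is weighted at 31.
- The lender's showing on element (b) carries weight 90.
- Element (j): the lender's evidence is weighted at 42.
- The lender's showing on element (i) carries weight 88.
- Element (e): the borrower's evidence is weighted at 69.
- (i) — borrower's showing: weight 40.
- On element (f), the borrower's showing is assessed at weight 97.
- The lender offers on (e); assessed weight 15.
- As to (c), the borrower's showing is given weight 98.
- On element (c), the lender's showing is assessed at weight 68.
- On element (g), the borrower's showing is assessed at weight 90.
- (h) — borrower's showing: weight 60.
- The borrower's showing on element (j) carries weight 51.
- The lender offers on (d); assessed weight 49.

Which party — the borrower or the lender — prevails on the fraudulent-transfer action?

— Issue I —
At Stage I.1 the borrower must meet the balance of probabilities (weight is at least 55): on (a) the weight is 84 less the opposing 29 gives net 55, ≥ 55, so (a) meets the standard.
  Stage I.1 carried; the burden shifts to the lender.
At Stage I.2 the lender must meet a substantially-more-likely showing (weight is at least 68): on (b) the weight is 90 less the opposing 22 gives net 68, ≥ 68, so (b) meets the standard.
  The lender carries Stage I.2; the borrower now bears the burden.
At Stage I.3 the borrower must meet a production showing (weight is at least 25): on (c) the weight is 98 less the opposing 68 gives net 30, ≥ 25, so (c) meets the standard; on (d) the weight is 76 less the opposing 49 gives net 27, ≥ 25, so (d) meets the standard.
  The borrower carries the last stage.
Every stage carried; the borrower prevails on this issue.
— Issue II —
Stage II.1 (borrower, a preponderance, weight is at least 54): (e) net 69−15=54 ≥ 54 — meets.
  Stage II.1 is satisfied; the borrower continues to bear the burden.
Stage II.2 (borrower, clear and convincing evidence, weight is at least 79): (f) net 97−14=83 ≥ 79 — meets; (g) net 90−7=83 ≥ 79 — meets.
  Stage II.2 carried; the final stage is satisfied.
All stages carried — the borrower prevails on this issue.
— Issue III —
Stage III.1 — burden on borrower; standard: the preponderance of the evidence (weight is at least 50).
    (h): 60 − 11 = 49 < 50 [not met]
  Stage III.1 not carried; the borrower fails its burden.
The analysis ends at Stage III.1; the lender prevails on this issue.
Per-issue: Issue I → borrower; Issue II → borrower; Issue III → lender. The borrower must prevail on a majority of issues; overall, the borrower prevails.

borrower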